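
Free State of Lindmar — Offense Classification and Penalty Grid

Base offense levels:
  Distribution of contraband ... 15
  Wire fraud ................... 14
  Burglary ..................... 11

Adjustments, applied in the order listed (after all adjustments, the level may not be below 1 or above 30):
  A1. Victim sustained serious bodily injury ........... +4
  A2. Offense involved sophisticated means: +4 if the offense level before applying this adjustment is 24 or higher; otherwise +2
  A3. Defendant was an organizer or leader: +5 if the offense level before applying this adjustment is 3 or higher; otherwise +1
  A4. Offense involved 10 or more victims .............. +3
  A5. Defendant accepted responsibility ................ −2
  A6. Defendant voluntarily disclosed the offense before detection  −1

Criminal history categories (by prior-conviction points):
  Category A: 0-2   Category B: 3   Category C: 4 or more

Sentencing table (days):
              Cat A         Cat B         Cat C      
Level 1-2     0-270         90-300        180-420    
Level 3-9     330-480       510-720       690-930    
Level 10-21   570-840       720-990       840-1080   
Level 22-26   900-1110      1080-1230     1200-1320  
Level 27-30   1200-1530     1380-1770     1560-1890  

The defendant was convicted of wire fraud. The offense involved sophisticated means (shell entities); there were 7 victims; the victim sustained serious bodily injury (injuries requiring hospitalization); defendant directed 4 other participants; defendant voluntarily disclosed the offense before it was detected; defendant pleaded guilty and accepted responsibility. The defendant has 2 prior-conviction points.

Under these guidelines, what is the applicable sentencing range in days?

Base offense level for wire fraud: 14.
A1 applies: 14 + 4 = 18.
A2 applies (level before this adjustment is 18 < 24, so +2): 18 + 2 = 20.
A3 applies (level before this adjustment is 20 ≥ 3, so +5): 20 + 5 = 25.
A5 applies: 25 − 2 = 23.
A6 applies: 23 − 1 = 22.
Final offense level: 22.
Criminal history: 2 prior points → Category A (0-2).
Level 22 falls in the 22-26 band.
Grid: Level 22-26 × Category A = 900-1110 days.

900-1110 days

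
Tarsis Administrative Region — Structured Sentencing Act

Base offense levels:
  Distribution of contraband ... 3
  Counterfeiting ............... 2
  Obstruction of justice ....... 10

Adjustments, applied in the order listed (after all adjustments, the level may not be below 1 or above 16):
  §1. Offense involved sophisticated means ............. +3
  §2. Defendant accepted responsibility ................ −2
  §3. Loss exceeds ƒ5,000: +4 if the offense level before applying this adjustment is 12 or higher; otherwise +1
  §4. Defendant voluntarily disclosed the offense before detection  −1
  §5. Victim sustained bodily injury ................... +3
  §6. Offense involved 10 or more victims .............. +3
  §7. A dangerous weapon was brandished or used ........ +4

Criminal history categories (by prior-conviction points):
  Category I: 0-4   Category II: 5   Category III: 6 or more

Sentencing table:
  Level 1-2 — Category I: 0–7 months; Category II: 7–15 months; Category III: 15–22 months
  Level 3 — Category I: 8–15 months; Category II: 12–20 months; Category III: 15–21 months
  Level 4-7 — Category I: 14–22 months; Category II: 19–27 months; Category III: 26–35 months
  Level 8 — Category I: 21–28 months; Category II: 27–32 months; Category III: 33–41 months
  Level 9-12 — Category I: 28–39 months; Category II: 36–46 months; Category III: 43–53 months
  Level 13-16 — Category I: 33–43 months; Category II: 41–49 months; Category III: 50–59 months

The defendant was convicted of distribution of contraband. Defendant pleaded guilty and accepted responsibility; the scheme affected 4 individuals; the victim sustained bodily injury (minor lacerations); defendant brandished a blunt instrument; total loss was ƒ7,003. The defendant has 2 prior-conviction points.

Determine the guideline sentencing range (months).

Base offense level for distribution of contraband: 3.
§2 applies: 3 − 2 = 1.
§3 applies (level before this adjustment is 1 < 12, so +1): 1 + 1 = 2.
§4 does not apply.
§5 applies: 2 + 3 = 5.
§7 applies: 5 + 4 = 9.
Final offense level: 9.
Criminal history: 2 prior points → Category I (0-4).
Level 9 falls in the 9-12 band.
Grid: Level 9-12 × Category I = 28-39 months.

28-39 months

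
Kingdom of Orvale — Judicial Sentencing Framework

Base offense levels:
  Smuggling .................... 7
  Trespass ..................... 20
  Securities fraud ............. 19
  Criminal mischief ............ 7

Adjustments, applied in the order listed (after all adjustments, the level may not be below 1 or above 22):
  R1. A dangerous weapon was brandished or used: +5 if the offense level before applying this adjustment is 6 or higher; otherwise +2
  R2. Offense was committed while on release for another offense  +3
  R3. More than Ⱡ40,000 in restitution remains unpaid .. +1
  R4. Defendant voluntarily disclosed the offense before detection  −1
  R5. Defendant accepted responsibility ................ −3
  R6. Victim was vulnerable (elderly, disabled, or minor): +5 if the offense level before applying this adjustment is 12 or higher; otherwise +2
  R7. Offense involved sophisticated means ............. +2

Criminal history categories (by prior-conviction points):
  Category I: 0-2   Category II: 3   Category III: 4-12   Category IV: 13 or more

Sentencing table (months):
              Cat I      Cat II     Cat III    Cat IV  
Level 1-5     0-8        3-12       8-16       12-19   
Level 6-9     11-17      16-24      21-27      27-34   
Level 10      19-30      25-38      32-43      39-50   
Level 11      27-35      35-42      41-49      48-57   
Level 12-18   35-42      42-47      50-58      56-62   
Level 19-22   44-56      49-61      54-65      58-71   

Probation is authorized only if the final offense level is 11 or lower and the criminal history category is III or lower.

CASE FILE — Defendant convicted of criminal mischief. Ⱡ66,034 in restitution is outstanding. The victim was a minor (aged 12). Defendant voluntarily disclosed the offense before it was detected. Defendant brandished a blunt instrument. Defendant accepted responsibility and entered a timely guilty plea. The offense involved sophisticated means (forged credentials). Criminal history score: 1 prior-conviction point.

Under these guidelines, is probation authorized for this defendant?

Base offense level for criminal mischief: 7.
R1 applies (level before this adjustment is 7 ≥ 6, so +5): 7 + 5 = 12.
R2 does not apply.
R3 applies: 12 + 1 = 13.
R4 applies: 13 − 1 = 12.
R5 applies: 12 − 3 = 9.
R6 applies (level before this adjustment is 9 < 12, so +2): 9 + 2 = 11.
R7 applies: 11 + 2 = 13.
Final offense level: 13.
Criminal history: 1 prior point → Category I (0-2).
Level 13 falls in the 12-18 band.
Grid: Level 12-18 × Category I = 35-42 months.
Probation check: level 13 > 11 and category I ≤ III → not eligible.

No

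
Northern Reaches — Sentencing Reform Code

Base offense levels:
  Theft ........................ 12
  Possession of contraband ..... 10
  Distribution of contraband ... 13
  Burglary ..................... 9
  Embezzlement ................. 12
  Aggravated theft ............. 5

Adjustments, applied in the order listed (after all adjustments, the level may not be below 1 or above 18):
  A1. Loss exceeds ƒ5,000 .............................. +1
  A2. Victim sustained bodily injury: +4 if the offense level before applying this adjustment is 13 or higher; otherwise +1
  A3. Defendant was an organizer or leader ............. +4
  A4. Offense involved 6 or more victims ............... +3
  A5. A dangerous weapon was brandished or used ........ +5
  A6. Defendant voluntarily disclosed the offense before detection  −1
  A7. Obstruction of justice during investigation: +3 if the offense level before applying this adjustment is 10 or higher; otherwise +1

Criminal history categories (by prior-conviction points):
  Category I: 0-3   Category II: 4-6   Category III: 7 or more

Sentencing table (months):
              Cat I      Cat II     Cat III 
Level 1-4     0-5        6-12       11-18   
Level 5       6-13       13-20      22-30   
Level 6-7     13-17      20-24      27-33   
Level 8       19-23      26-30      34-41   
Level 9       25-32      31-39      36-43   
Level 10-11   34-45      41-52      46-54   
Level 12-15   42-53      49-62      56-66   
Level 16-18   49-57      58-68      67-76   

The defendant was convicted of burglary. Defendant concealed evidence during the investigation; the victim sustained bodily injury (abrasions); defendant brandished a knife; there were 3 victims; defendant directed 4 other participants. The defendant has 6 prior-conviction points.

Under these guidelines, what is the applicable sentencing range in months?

Base offense level for burglary: 9.
A2 applies (level before this adjustment is 9 < 13, so +1): 9 + 1 = 10.
A3 applies: 10 + 4 = 14.
A4 does not apply.
A5 applies: 14 + 5 = 19.
A6 does not apply.
A7 applies (level before this adjustment is 19 ≥ 10, so +3): 19 + 3 = 22.
Level 22 exceeds the maximum of 18; capped at 18.
Final offense level: 18.
Criminal history: 6 prior points → Category II (4-6).
Level 18 falls in the 16-18 band.
Grid: Level 16-18 × Category II = 58-68 months.

58-68 months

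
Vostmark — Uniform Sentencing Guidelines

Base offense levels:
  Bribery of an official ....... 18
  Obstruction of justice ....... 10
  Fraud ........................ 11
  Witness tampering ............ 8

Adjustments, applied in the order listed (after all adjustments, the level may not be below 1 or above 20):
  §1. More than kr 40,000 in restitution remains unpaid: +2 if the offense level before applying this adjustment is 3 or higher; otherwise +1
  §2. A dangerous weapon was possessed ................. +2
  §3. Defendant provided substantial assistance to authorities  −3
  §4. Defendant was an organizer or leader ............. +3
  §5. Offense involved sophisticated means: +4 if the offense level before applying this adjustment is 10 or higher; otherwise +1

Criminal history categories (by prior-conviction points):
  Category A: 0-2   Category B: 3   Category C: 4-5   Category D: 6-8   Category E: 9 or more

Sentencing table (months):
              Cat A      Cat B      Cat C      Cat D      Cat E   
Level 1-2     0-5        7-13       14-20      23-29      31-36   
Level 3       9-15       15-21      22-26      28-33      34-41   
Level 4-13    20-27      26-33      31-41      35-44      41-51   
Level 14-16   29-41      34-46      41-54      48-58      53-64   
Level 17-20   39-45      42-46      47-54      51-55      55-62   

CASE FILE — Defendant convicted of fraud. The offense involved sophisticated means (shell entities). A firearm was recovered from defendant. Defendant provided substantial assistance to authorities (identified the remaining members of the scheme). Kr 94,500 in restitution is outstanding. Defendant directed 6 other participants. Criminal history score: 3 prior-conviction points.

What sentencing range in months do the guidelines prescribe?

Base offense level for fraud: 11.
§1 applies (level before this adjustment is 11 ≥ 3, so +2): 11 + 2 = 13.
§2 applies: 13 + 2 = 15.
§3 applies: 15 − 3 = 12.
§4 applies: 12 + 3 = 15.
§5 applies (level before this adjustment is 15 ≥ 10, so +4): 15 + 4 = 19.
Final offense level: 19.
Criminal history: 3 prior points → Category B (3).
Level 19 falls in the 17-20 band.
Grid: Level 17-20 × Category B = 42-46 months.

42-46 months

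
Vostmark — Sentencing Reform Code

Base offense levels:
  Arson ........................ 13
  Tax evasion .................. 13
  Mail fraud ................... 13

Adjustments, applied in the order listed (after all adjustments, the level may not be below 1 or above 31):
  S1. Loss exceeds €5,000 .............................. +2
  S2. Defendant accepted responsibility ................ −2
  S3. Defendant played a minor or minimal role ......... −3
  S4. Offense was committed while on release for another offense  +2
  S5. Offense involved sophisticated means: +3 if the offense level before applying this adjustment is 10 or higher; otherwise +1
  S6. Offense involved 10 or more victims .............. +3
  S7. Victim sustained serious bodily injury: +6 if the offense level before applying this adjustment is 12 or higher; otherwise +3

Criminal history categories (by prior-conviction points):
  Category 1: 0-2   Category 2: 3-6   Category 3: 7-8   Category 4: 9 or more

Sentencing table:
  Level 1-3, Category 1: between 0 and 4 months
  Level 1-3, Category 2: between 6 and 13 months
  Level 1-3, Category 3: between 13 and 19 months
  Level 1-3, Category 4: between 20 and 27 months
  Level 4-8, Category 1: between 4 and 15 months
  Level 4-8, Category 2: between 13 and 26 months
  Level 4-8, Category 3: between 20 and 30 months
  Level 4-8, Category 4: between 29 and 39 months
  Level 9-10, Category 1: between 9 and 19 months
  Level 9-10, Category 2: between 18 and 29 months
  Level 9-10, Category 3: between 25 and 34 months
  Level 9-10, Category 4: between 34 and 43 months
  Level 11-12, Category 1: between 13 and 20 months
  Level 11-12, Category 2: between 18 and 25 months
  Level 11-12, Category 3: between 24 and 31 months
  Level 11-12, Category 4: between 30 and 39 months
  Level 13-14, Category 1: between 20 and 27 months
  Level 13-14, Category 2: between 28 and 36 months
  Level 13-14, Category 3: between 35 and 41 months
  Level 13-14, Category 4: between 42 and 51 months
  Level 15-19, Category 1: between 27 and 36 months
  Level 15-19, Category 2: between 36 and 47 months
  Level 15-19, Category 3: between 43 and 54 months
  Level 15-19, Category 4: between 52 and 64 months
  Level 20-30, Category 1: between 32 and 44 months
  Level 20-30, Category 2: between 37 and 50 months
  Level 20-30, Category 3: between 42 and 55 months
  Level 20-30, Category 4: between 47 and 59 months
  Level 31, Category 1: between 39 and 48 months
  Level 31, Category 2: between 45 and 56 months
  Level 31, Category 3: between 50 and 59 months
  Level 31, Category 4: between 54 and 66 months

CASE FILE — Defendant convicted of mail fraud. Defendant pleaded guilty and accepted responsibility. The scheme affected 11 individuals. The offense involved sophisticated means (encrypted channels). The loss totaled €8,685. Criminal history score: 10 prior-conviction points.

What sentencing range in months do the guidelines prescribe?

Base offense level for mail fraud: 13.
S1 applies: 13 + 2 = 15.
S2 applies: 15 − 2 = 13.
S5 applies (level before this adjustment is 13 ≥ 10, so +3): 13 + 3 = 16.
S6 applies: 16 + 3 = 19.
Final offense level: 19.
Criminal history: 10 prior points → Category 4 (9+).
Level 19 falls in the 15-19 band.
Grid: Level 15-19 × Category 4 = 52-64 months.

52-64 months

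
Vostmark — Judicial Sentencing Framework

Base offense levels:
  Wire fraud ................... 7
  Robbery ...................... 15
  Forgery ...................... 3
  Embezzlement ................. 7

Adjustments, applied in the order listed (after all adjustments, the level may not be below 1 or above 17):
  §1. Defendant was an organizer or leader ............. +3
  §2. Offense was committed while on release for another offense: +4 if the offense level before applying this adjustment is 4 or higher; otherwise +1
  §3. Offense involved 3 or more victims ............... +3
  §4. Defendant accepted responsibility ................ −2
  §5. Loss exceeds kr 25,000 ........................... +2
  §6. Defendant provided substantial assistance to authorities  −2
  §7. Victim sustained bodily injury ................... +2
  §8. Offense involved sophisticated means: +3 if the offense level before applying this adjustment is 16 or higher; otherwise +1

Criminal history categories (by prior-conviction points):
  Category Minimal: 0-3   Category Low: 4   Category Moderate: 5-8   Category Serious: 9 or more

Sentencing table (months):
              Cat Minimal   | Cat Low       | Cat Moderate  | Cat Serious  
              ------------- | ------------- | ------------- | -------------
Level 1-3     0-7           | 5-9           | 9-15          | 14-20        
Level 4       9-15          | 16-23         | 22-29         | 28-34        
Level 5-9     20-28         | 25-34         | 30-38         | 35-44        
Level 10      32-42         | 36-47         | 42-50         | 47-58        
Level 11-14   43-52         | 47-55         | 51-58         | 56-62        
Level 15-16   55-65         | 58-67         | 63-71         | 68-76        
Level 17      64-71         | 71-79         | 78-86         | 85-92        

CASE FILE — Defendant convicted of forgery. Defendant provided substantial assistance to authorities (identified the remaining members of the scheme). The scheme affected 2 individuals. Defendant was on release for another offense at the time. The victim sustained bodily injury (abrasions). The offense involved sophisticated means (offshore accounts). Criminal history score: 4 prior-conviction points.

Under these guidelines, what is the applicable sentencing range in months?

Base offense level for forgery: 3.
§2 applies (level before this adjustment is 3 < 4, so +1): 3 + 1 = 4.
§4 does not apply.
§6 applies: 4 − 2 = 2.
§7 applies: 2 + 2 = 4.
§8 applies (level before this adjustment is 4 < 16, so +1): 4 + 1 = 5.
Final offense level: 5.
Criminal history: 4 prior points → Category Low (4).
Level 5 falls in the 5-9 band.
Grid: Level 5-9 × Category Low = 25-34 months.

25-34 months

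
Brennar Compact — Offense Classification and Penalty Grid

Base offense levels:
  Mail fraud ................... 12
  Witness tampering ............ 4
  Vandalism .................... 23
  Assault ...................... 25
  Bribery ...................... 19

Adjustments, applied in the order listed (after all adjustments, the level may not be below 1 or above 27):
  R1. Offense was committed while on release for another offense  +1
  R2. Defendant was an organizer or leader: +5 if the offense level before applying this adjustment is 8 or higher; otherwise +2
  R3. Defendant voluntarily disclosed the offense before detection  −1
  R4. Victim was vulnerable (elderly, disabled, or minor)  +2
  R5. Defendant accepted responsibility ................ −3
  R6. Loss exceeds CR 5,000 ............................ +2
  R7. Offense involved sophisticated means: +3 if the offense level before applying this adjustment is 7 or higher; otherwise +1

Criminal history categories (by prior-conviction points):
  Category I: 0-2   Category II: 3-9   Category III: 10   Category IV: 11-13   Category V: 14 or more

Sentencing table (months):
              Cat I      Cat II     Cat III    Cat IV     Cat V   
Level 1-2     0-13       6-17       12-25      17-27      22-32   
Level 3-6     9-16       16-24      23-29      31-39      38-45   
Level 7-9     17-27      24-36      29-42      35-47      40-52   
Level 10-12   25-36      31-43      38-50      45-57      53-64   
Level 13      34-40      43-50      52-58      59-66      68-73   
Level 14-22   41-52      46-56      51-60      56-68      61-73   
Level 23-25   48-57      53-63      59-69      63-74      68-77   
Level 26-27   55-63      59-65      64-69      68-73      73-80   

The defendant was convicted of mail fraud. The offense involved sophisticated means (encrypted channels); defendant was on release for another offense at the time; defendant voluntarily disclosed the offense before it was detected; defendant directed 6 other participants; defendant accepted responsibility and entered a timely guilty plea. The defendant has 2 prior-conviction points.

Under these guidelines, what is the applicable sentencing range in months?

41-52 months

Base offense level for mail fraud: 12.
R1 applies: 12 + 1 = 13.
R2 applies (level before this adjustment is 13 ≥ 8, so +5): 13 + 5 = 18.
R3 applies: 18 − 1 = 17.
R4 does not apply.
R5 applies: 17 − 3 = 14.
R6 does not apply.
R7 applies (level before this adjustment is 14 ≥ 7, so +3): 14 + 3 = 17.
Final offense level: 17.
Criminal history: 2 prior points → Category I (0-2).
Level 17 falls in the 14-22 band.
Grid: Level 14-22 × Category I = 41-52 months.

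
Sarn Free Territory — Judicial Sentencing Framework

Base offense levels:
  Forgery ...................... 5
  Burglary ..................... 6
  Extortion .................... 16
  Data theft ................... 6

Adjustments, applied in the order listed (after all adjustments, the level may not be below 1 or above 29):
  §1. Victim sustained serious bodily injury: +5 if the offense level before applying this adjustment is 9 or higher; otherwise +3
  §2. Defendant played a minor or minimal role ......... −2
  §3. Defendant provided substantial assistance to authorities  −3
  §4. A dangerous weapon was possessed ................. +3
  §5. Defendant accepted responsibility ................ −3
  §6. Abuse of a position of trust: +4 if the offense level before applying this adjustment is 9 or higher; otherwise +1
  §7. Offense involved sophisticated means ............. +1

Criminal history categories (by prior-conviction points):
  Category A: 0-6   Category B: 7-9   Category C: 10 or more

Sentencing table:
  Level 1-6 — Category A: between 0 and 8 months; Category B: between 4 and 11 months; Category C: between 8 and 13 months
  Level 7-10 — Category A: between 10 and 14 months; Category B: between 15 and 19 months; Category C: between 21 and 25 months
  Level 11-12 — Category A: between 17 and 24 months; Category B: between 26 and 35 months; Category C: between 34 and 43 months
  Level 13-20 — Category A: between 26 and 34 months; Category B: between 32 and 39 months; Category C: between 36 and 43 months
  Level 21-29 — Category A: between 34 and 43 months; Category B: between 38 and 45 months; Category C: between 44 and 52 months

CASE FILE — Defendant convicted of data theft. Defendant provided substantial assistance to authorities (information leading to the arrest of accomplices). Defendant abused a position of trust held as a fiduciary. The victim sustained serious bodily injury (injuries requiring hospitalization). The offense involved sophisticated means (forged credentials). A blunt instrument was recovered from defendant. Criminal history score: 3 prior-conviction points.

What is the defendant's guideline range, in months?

Base offense level for data theft: 6.
§1 applies (level before this adjustment is 6 < 9, so +3): 6 + 3 = 9.
§3 applies: 9 − 3 = 6.
§4 applies: 6 + 3 = 9.
§5 does not apply.
§6 applies (level before this adjustment is 9 ≥ 9, so +4): 9 + 4 = 13.
§7 applies: 13 + 1 = 14.
Final offense level: 14.
Criminal history: 3 prior points → Category A (0-6).
Level 14 falls in the 13-20 band.
Grid: Level 13-20 × Category A = 26-34 months.

26-34 months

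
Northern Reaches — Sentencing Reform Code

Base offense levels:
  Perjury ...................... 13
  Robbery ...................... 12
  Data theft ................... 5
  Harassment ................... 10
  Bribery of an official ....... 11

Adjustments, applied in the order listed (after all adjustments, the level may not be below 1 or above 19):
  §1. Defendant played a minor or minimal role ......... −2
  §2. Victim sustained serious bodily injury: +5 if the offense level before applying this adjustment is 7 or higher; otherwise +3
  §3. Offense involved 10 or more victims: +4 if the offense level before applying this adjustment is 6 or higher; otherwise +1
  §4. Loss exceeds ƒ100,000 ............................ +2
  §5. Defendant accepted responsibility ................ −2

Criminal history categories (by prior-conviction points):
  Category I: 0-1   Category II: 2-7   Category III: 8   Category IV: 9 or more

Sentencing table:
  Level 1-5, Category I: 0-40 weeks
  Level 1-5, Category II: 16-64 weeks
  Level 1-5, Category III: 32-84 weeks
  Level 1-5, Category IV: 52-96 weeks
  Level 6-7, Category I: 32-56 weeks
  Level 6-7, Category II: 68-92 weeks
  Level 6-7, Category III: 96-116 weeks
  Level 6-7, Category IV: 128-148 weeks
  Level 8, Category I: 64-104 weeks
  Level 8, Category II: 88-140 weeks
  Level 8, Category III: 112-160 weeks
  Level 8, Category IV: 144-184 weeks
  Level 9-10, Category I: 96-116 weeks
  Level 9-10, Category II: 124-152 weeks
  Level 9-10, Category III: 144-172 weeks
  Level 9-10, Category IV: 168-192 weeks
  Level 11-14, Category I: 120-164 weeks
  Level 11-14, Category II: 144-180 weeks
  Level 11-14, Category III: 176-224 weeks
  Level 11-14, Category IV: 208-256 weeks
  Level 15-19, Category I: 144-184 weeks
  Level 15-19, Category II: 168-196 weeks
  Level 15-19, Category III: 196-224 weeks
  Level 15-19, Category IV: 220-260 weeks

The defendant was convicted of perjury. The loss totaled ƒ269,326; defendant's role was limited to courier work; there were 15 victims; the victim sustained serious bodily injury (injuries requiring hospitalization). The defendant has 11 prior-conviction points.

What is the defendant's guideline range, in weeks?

220-260 weeks

Base offense level for perjury: 13.
§1 applies: 13 − 2 = 11.
§2 applies (level before this adjustment is 11 ≥ 7, so +5): 11 + 5 = 16.
§3 applies (level before this adjustment is 16 ≥ 6, so +4): 16 + 4 = 20.
§4 applies: 20 + 2 = 22.
Level 22 exceeds the maximum of 19; capped at 19.
Final offense level: 19.
Criminal history: 11 prior points → Category IV (9+).
Level 19 falls in the 15-19 band.
Grid: Level 15-19 × Category IV = 220-260 weeks.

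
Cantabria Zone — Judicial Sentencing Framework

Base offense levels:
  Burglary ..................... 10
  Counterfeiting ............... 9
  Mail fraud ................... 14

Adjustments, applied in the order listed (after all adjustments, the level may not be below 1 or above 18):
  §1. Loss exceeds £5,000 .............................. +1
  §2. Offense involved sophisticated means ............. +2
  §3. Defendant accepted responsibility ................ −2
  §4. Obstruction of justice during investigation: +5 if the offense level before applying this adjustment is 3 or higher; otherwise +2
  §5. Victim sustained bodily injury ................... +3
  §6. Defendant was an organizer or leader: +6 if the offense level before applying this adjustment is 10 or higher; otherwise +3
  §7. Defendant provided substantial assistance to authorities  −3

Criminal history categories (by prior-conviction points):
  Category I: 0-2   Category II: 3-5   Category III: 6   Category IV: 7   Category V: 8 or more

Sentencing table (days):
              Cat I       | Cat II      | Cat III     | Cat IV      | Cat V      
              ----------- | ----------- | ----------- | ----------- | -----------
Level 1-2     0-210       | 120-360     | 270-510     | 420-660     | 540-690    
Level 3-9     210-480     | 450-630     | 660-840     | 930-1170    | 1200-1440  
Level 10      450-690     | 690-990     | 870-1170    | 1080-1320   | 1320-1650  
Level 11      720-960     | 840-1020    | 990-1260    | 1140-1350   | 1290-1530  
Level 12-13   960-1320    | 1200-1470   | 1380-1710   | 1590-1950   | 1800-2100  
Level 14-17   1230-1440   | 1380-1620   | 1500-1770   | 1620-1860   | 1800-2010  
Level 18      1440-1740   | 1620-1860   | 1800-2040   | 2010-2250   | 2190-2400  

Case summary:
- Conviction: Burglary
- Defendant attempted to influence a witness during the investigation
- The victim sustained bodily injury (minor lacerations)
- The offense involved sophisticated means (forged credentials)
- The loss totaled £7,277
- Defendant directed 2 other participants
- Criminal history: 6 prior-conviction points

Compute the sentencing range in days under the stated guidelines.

1800-2040 days

Base offense level for burglary: 10.
§1 applies: 10 + 1 = 11.
§2 applies: 11 + 2 = 13.
§4 applies (level before this adjustment is 13 ≥ 3, so +5): 13 + 5 = 18.
§5 applies: 18 + 3 = 21.
§6 applies (level before this adjustment is 21 ≥ 10, so +6): 21 + 6 = 27.
§7 does not apply.
Level 27 exceeds the maximum of 18; capped at 18.
Final offense level: 18.
Criminal history: 6 prior points → Category III (6).
Level 18 falls in the 18 band.
Grid: Level 18 × Category III = 1800-2040 days.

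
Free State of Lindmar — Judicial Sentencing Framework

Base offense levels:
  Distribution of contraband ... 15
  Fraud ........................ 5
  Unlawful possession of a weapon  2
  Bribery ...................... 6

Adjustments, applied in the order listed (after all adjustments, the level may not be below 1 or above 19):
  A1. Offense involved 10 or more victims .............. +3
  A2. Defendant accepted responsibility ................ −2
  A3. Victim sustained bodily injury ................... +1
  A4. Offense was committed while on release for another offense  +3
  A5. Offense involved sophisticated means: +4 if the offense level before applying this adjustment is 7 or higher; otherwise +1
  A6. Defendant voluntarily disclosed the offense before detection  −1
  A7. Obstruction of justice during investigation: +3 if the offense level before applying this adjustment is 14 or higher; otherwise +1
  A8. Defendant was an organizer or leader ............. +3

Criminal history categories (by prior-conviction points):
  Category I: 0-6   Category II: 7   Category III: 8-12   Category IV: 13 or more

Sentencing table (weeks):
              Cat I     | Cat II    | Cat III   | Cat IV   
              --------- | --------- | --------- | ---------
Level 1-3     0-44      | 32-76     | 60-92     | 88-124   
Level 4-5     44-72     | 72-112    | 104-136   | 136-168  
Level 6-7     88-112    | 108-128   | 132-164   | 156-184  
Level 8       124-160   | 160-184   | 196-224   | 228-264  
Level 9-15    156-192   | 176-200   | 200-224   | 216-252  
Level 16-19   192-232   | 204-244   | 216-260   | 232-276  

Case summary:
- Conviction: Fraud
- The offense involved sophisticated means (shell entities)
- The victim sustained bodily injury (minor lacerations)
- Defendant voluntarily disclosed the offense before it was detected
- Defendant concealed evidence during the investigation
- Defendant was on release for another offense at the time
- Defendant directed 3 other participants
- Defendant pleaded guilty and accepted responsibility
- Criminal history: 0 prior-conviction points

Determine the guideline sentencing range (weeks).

Base offense level for fraud: 5.
A2 applies: 5 − 2 = 3.
A3 applies: 3 + 1 = 4.
A4 applies: 4 + 3 = 7.
A5 applies (level before this adjustment is 7 ≥ 7, so +4): 7 + 4 = 11.
A6 applies: 11 − 1 = 10.
A7 applies (level before this adjustment is 10 < 14, so +1): 10 + 1 = 11.
A8 applies: 11 + 3 = 14.
Final offense level: 14.
Criminal history: 0 prior points → Category I (0-6).
Level 14 falls in the 9-15 band.
Grid: Level 9-15 × Category I = 156-192 weeks.

156-192 weeks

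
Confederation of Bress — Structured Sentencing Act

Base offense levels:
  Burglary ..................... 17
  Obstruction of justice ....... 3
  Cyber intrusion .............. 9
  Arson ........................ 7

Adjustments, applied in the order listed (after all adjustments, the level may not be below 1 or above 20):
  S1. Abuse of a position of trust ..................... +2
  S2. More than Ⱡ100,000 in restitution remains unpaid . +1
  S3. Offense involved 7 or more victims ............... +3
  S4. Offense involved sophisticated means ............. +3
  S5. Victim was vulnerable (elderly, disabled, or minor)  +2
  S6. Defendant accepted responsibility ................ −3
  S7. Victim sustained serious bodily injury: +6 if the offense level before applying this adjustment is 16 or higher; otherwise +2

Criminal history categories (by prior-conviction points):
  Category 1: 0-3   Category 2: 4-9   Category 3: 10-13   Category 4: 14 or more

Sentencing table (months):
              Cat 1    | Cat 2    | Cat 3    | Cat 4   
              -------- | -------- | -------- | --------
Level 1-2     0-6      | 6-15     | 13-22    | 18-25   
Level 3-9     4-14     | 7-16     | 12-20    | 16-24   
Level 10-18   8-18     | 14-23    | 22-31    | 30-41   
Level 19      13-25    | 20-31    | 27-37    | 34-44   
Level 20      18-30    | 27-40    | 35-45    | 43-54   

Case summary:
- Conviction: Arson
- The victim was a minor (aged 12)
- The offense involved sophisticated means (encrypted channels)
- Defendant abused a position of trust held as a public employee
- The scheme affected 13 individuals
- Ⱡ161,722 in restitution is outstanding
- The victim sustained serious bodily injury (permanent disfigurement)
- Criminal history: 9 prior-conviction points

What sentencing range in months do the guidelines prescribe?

Base offense level for arson: 7.
S1 applies: 7 + 2 = 9.
S2 applies: 9 + 1 = 10.
S3 applies: 10 + 3 = 13.
S4 applies: 13 + 3 = 16.
S5 applies: 16 + 2 = 18.
S6 does not apply.
S7 applies (level before this adjustment is 18 ≥ 16, so +6): 18 + 6 = 24.
Level 24 exceeds the maximum of 20; capped at 20.
Final offense level: 20.
Criminal history: 9 prior points → Category 2 (4-9).
Level 20 falls in the 20 band.
Grid: Level 20 × Category 2 = 27-40 months.

27-40 months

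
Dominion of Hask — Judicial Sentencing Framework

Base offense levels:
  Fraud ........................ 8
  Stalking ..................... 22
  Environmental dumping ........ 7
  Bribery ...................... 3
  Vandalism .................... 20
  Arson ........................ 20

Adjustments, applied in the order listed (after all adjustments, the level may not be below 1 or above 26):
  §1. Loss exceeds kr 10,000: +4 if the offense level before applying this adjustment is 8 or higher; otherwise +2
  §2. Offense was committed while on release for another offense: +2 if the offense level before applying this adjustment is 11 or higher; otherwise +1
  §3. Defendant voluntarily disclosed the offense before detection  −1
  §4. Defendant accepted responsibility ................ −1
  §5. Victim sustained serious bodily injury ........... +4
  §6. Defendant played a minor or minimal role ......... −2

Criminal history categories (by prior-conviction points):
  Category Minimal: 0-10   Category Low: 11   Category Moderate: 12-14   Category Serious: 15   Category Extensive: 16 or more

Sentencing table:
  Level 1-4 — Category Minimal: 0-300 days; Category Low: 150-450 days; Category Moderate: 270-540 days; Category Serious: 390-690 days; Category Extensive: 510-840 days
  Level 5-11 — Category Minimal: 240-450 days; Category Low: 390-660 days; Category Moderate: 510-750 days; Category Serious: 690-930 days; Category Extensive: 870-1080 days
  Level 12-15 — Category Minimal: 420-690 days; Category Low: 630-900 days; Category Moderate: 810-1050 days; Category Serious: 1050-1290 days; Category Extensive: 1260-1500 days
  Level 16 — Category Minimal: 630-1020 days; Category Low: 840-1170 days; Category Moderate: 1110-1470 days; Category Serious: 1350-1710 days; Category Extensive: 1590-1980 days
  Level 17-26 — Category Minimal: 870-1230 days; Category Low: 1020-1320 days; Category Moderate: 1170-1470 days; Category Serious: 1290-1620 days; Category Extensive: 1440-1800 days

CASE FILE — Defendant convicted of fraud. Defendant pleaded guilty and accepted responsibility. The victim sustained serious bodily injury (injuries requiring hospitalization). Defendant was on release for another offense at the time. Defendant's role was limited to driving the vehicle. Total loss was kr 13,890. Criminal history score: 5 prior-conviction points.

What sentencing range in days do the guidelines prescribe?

Base offense level for fraud: 8.
§1 applies (level before this adjustment is 8 ≥ 8, so +4): 8 + 4 = 12.
§2 applies (level before this adjustment is 12 ≥ 11, so +2): 12 + 2 = 14.
§3 does not apply.
§4 applies: 14 − 1 = 13.
§5 applies: 13 + 4 = 17.
§6 applies: 17 − 2 = 15.
Final offense level: 15.
Criminal history: 5 prior points → Category Minimal (0-10).
Level 15 falls in the 12-15 band.
Grid: Level 12-15 × Category Minimal = 420-690 days.

420-690 days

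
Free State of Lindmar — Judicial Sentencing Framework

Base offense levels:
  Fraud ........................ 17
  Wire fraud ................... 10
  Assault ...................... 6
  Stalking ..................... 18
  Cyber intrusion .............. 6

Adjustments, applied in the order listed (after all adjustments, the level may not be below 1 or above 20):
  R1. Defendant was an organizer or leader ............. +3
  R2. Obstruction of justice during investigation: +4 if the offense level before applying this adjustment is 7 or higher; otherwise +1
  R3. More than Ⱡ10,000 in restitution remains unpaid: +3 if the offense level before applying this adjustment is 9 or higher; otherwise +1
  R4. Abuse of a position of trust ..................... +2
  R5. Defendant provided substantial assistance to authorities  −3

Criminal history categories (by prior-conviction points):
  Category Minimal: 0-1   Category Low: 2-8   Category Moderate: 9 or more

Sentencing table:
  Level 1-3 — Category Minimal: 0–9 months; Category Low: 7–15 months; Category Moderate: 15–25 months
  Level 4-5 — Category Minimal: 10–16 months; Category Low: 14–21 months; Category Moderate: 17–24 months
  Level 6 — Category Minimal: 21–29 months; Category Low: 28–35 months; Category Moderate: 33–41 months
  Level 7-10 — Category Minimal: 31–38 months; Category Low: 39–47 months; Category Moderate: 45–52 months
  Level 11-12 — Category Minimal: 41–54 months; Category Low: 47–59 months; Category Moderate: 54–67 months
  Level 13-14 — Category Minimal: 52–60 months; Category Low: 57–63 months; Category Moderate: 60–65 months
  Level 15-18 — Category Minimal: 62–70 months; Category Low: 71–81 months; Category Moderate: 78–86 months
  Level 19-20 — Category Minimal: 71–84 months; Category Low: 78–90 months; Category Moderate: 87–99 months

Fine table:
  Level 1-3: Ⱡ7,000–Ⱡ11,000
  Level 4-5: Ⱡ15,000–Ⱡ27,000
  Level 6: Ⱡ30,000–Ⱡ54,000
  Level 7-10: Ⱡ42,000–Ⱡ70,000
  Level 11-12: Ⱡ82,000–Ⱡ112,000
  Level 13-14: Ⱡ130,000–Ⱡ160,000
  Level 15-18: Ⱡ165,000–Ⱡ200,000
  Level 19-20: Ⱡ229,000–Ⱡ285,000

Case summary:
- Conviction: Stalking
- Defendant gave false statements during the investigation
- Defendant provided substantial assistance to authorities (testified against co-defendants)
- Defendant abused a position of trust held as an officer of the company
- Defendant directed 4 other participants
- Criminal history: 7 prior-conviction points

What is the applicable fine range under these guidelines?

Base offense level for stalking: 18.
R1 applies: 18 + 3 = 21.
R2 applies (level before this adjustment is 21 ≥ 7, so +4): 21 + 4 = 25.
R3 does not apply.
R4 applies: 25 + 2 = 27.
R5 applies: 27 − 3 = 24.
Level 24 exceeds the maximum of 20; capped at 20.
Final offense level: 20.
Level 20 falls in the 19-20 band.
Fine table: Level 19-20 → Ⱡ229,000–Ⱡ285,000.

Ⱡ229,000–Ⱡ285,000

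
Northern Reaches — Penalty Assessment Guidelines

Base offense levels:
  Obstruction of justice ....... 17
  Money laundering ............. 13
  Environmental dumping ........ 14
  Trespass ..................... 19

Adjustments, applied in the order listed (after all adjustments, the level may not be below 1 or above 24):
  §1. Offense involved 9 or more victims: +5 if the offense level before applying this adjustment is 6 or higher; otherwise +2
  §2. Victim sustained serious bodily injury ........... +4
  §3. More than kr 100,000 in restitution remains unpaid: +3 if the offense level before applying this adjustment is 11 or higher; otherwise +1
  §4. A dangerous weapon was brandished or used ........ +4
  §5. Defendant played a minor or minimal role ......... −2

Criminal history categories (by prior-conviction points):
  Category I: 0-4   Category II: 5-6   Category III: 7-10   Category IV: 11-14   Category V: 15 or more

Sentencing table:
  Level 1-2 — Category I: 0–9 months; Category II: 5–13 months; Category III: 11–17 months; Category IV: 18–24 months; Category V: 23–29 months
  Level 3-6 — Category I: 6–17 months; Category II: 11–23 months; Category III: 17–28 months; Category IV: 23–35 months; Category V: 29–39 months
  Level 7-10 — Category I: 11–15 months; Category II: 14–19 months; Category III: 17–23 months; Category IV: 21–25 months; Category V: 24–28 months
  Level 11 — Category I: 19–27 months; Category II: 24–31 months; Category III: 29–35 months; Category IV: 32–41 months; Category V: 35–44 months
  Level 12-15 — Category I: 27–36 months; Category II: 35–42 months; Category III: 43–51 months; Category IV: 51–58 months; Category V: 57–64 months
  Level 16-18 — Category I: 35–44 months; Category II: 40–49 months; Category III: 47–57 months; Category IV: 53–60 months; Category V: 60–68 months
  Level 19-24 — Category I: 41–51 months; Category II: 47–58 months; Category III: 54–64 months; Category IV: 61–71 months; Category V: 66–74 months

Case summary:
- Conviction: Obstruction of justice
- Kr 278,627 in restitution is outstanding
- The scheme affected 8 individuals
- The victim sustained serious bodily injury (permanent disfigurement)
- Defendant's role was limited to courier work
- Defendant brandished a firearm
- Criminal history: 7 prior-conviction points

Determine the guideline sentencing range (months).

54-64 months

Base offense level for obstruction of justice: 17.
§1 does not apply.
§2 applies: 17 + 4 = 21.
§3 applies (level before this adjustment is 21 ≥ 11, so +3): 21 + 3 = 24.
§4 applies: 24 + 4 = 28.
§5 applies: 28 − 2 = 26.
Level 26 exceeds the maximum of 24; capped at 24.
Final offense level: 24.
Criminal history: 7 prior points → Category III (7-10).
Level 24 falls in the 19-24 band.
Grid: Level 19-24 × Category III = 54-64 months.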